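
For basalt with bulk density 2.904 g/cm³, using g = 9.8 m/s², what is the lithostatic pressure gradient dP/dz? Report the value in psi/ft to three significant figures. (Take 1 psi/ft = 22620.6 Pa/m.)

1.26 psi/ft

dP/dz = ρg = 2904 kg/m³ × 9.8 m/s² = 28459 Pa/m
= 28459 Pa/m × (1 psi/ft / 22621 Pa/m) = 1.2581 psi/ft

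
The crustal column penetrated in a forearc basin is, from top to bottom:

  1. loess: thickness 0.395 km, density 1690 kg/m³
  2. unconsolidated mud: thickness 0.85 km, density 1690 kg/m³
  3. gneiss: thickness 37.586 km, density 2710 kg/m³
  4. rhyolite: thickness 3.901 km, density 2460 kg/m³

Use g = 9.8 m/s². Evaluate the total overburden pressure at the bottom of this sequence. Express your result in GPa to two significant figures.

1.1 GPa

loess: 1690 kg/m³ × 9.8 m/s² × 395 m = 6.542×10^6 Pa = 6.542×10^-3 GPa
unconsolidated mud: 1690 kg/m³ × 9.8 m/s² × 850 m = 1.408×10^7 Pa = 0.01408 GPa
gneiss: 2710 kg/m³ × 9.8 m/s² × 37586 m = 9.982×10^8 Pa = 0.9982 GPa
rhyolite: 2460 kg/m³ × 9.8 m/s² × 3901 m = 9.405×10^7 Pa = 0.09405 GPa
Total = 6.542×10^-3 + 0.01408 + 0.9982 + 0.09405 = 1.1129 GPa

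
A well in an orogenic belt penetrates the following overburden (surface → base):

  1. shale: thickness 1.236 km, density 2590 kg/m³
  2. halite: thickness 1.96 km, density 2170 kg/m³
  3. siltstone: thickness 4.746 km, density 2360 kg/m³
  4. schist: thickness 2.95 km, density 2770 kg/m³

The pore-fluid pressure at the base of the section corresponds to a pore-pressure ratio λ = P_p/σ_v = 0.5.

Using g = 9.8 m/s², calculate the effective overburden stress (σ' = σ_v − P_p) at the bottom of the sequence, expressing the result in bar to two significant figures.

1300 bar

Overburden (lithostatic) stress σ_v:
shale: 2590 kg/m³ × 9.8 m/s² × 1236 m = 3.137×10^7 Pa = 31.37 MPa
halite: 2170 kg/m³ × 9.8 m/s² × 1960 m = 4.168×10^7 Pa = 41.68 MPa
siltstone: 2360 kg/m³ × 9.8 m/s² × 4746 m = 1.098×10^8 Pa = 109.8 MPa
schist: 2770 kg/m³ × 9.8 m/s² × 2950 m = 8.008×10^7 Pa = 80.08 MPa
Total = 31.37 + 41.68 + 109.8 + 80.08 = 262.90 MPa
Pore pressure P_p = λ·σ_v = 0.5 × 262.9 MPa = 131.4 MPa
Effective stress σ' = σ_v − P_p = 262.9 − 131.4 = 131.45 MPa = 1314.5 bar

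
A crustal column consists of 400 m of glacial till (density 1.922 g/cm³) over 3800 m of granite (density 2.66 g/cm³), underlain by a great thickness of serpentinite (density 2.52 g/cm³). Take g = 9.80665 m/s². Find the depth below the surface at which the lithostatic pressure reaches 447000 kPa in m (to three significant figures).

Pressure at base of upper layers: 1922×9.80665×400 + 2660×9.80665×3800 = 1.067×10^8 Pa = 1.067×10^5 kPa
Remaining pressure to be supplied by serpentinite: 4.470×10^8 − 1.067×10^8 = 3.403×10^8 Pa
Additional depth in serpentinite = 3.403×10^8 Pa / (2520 kg/m³ × 9.80665 m/s²) = 13772 m
Total depth = 4200 m + 13772 m = 17972 m

18000 m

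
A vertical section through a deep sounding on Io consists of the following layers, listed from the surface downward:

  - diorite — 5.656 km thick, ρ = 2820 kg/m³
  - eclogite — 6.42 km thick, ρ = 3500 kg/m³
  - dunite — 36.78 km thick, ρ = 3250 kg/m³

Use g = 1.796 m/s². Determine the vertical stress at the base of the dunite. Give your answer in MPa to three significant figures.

diorite: 2820 kg/m³ × 1.796 m/s² × 5656 m = 2.865×10^7 Pa = 28.65 MPa
eclogite: 3500 kg/m³ × 1.796 m/s² × 6420 m = 4.036×10^7 Pa = 40.36 MPa
dunite: 3250 kg/m³ × 1.796 m/s² × 36780 m = 2.147×10^8 Pa = 214.7 MPa
Total = 28.65 + 40.36 + 214.7 = 283.69 MPa

284 MPa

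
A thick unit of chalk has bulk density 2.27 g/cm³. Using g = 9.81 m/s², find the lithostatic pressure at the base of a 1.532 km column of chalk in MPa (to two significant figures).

chalk: 2270 kg/m³ × 9.81 m/s² × 1532 m = 3.412×10^7 Pa = 34.12 MPa

34 MPa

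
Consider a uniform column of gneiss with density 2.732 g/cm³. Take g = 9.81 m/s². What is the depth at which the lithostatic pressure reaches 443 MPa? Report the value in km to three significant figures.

16.5 km

h = P/(ρg) = 443 MPa / (2732 kg/m³ × 9.81 m/s²) = 4.430×10^8 Pa / 26801 Pa/m = 16529 m
= 16.529 km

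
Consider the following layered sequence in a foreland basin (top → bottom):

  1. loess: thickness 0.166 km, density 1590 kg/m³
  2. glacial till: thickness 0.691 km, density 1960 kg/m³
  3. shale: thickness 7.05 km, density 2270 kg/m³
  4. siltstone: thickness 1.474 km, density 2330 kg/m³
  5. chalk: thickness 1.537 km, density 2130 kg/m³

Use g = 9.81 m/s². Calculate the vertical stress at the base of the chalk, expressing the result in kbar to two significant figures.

2.4 kbar

loess: 1590 kg/m³ × 9.81 m/s² × 166 m = 2.589×10^6 Pa = 0.02589 kbar
glacial till: 1960 kg/m³ × 9.81 m/s² × 691 m = 1.329×10^7 Pa = 0.1329 kbar
shale: 2270 kg/m³ × 9.81 m/s² × 7050 m = 1.570×10^8 Pa = 1.570 kbar
siltstone: 2330 kg/m³ × 9.81 m/s² × 1474 m = 3.369×10^7 Pa = 0.3369 kbar
chalk: 2130 kg/m³ × 9.81 m/s² × 1537 m = 3.212×10^7 Pa = 0.3212 kbar
Total = 0.02589 + 0.1329 + 1.570 + 0.3369 + 0.3212 = 2.3868 kbar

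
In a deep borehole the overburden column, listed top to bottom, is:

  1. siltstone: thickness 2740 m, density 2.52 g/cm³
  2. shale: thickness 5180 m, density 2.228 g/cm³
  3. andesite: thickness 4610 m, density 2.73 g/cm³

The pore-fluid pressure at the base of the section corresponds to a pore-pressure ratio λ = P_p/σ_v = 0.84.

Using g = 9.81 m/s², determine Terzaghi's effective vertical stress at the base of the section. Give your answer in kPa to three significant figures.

48700 kPa

Overburden (lithostatic) stress σ_v:
siltstone: 2520 kg/m³ × 9.81 m/s² × 2740 m = 6.774×10^7 Pa = 67.74 MPa
shale: 2228 kg/m³ × 9.81 m/s² × 5180 m = 1.132×10^8 Pa = 113.2 MPa
andesite: 2730 kg/m³ × 9.81 m/s² × 4610 m = 1.235×10^8 Pa = 123.5 MPa
Total = 67.74 + 113.2 + 123.5 = 304.42 MPa
Pore pressure P_p = λ·σ_v = 0.84 × 304.4 MPa = 255.7 MPa
Effective stress σ' = σ_v − P_p = 304.4 − 255.7 = 48.706 MPa = 48706 kPa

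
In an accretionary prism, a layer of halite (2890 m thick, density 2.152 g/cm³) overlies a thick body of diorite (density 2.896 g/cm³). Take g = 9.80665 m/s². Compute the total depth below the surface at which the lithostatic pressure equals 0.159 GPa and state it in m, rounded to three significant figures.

6340 m

Pressure at base of upper layers: 2152×9.80665×2890 = 6.099×10^7 Pa = 0.06099 GPa
Remaining pressure to be supplied by diorite: 1.590×10^8 − 6.099×10^7 = 9.801×10^7 Pa
Additional depth in diorite = 9.801×10^7 Pa / (2896 kg/m³ × 9.80665 m/s²) = 3451.0 m
Total depth = 2890 m + 3451.0 m = 6341.0 m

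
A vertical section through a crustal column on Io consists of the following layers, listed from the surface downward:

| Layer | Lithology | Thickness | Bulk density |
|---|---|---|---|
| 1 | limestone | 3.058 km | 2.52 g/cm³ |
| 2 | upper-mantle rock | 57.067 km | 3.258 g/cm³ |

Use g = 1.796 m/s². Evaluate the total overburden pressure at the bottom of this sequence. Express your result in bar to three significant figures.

3480 bar

limestone: 2520 kg/m³ × 1.796 m/s² × 3058 m = 1.384×10^7 Pa = 138.4 bar
upper-mantle rock: 3258 kg/m³ × 1.796 m/s² × 57067 m = 3.339×10^8 Pa = 3339 bar
Total = 138.4 + 3339 = 3477.6 bar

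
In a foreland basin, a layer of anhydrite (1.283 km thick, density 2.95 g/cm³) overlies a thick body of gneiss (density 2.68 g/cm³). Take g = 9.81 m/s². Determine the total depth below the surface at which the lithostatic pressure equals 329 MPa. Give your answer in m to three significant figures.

Pressure at base of upper layers: 2950×9.81×1283 = 3.713×10^7 Pa = 37.13 MPa
Remaining pressure to be supplied by gneiss: 3.290×10^8 − 3.713×10^7 = 2.919×10^8 Pa
Additional depth in gneiss = 2.919×10^8 Pa / (2680 kg/m³ × 9.81 m/s²) = 11102 m
Total depth = 1283 m + 11102 m = 12385 m

12400 m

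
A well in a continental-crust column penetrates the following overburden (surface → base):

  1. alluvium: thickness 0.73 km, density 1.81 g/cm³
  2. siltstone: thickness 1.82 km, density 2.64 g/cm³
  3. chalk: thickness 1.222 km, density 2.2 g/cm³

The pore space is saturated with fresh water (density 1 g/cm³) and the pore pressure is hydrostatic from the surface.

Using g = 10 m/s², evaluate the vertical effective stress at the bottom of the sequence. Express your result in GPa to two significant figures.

Overburden (lithostatic) stress σ_v:
alluvium: 1810 kg/m³ × 10 m/s² × 730 m = 1.321×10^7 Pa = 13.21 MPa
siltstone: 2640 kg/m³ × 10 m/s² × 1820 m = 4.805×10^7 Pa = 48.05 MPa
chalk: 2200 kg/m³ × 10 m/s² × 1222 m = 2.688×10^7 Pa = 26.88 MPa
Total = 13.21 + 48.05 + 26.88 = 88.145 MPa
Pore pressure P_p = 1000 kg/m³ × 10 m/s² × 3772 m = 3.772×10^7 Pa = 37.72 MPa
Effective stress σ' = σ_v − P_p = 88.14 − 37.72 = 50.425 MPa = 0.050425 GPa

0.050 GPa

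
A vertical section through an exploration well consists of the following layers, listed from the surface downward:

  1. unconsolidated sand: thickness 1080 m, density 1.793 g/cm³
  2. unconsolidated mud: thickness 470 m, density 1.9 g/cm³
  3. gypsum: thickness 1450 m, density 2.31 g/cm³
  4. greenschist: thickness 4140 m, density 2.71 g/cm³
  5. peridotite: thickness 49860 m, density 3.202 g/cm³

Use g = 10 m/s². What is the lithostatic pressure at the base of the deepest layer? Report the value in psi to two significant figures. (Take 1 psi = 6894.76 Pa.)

260000 psi

unconsolidated sand: 1793 kg/m³ × 10 m/s² × 1080 m = 1.936×10^7 Pa = 2809 psi
unconsolidated mud: 1900 kg/m³ × 10 m/s² × 470 m = 8.930×10^6 Pa = 1295 psi
gypsum: 2310 kg/m³ × 10 m/s² × 1450 m = 3.349×10^7 Pa = 4858 psi
greenschist: 2710 kg/m³ × 10 m/s² × 4140 m = 1.122×10^8 Pa = 16272 psi
peridotite: 3202 kg/m³ × 10 m/s² × 49860 m = 1.597×10^9 Pa = 2.316×10^5 psi
Total = 2809 + 1295 + 4858 + 16272 + 2.316×10^5 = 2.5679×10^5 psi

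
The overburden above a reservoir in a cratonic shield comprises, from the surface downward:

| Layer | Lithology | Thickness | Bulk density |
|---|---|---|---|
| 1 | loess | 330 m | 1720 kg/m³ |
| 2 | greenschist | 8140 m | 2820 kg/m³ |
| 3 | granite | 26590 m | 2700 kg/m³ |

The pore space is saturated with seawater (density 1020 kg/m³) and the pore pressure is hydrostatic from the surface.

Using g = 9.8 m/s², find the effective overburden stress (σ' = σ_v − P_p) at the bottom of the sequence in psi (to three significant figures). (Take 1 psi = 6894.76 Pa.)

84600 psi

Overburden (lithostatic) stress σ_v:
loess: 1720 kg/m³ × 9.8 m/s² × 330 m = 5.562×10^6 Pa = 5.562 MPa
greenschist: 2820 kg/m³ × 9.8 m/s² × 8140 m = 2.250×10^8 Pa = 225.0 MPa
granite: 2700 kg/m³ × 9.8 m/s² × 26590 m = 7.036×10^8 Pa = 703.6 MPa
Total = 5.562 + 225.0 + 703.6 = 934.09 MPa
Pore pressure P_p = 1020 kg/m³ × 9.8 m/s² × 35060 m = 3.505×10^8 Pa = 350.5 MPa
Effective stress σ' = σ_v − P_p = 934.1 − 350.5 = 583.63 MPa = 84649 psi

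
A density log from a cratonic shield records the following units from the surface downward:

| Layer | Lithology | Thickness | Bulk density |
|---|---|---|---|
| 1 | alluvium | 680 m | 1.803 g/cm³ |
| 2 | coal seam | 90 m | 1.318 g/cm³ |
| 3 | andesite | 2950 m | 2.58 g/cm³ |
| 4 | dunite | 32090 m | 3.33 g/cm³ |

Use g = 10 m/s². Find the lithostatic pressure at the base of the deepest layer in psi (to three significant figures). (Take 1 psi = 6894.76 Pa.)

alluvium: 1803 kg/m³ × 10 m/s² × 680 m = 1.226×10^7 Pa = 1778 psi
coal seam: 1318 kg/m³ × 10 m/s² × 90 m = 1.186×10^6 Pa = 172.0 psi
andesite: 2580 kg/m³ × 10 m/s² × 2950 m = 7.611×10^7 Pa = 11039 psi
dunite: 3330 kg/m³ × 10 m/s² × 32090 m = 1.069×10^9 Pa = 1.550×10^5 psi
Total = 1778 + 172.0 + 11039 + 1.550×10^5 = 1.6798×10^5 psi

168000 psi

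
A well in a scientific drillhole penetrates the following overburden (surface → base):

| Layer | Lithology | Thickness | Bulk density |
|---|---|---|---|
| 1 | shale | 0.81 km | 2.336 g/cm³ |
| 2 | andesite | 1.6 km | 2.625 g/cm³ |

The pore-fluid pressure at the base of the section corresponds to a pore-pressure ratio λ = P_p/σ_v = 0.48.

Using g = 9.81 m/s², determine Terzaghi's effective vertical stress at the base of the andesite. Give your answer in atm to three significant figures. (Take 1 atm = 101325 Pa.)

307 atm

Overburden (lithostatic) stress σ_v:
shale: 2336 kg/m³ × 9.81 m/s² × 810 m = 1.856×10^7 Pa = 18.56 MPa
andesite: 2625 kg/m³ × 9.81 m/s² × 1600 m = 4.120×10^7 Pa = 41.20 MPa
Total = 18.56 + 41.20 = 59.764 MPa
Pore pressure P_p = λ·σ_v = 0.48 × 59.76 MPa = 28.69 MPa
Effective stress σ' = σ_v − P_p = 59.76 − 28.69 = 31.077 MPa = 306.71 atm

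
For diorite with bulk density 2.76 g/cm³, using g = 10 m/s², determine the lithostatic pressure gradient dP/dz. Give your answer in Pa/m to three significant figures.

dP/dz = ρg = 2760 kg/m³ × 10 m/s² = 27600 Pa/m

27600 Pa/m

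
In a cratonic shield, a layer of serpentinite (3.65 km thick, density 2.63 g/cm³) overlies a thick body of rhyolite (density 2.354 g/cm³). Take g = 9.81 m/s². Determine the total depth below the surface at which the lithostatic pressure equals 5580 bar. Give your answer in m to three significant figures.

Pressure at base of upper layers: 2630×9.81×3650 = 9.417×10^7 Pa = 941.7 bar
Remaining pressure to be supplied by rhyolite: 5.580×10^8 − 9.417×10^7 = 4.638×10^8 Pa
Additional depth in rhyolite = 4.638×10^8 Pa / (2354 kg/m³ × 9.81 m/s²) = 20085 m
Total depth = 3650 m + 20085 m = 23735 m

23700 m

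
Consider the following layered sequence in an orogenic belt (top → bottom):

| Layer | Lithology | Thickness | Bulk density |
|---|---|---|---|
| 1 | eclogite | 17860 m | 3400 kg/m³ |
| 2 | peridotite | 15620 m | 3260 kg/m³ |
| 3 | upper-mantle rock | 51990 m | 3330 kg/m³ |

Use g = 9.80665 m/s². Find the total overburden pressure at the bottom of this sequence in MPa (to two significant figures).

2800 MPa

eclogite: 3400 kg/m³ × 9.80665 m/s² × 17860 m = 5.955×10^8 Pa = 595.5 MPa
peridotite: 3260 kg/m³ × 9.80665 m/s² × 15620 m = 4.994×10^8 Pa = 499.4 MPa
upper-mantle rock: 3330 kg/m³ × 9.80665 m/s² × 51990 m = 1.698×10^9 Pa = 1698 MPa
Total = 595.5 + 499.4 + 1698 = 2792.7 MPa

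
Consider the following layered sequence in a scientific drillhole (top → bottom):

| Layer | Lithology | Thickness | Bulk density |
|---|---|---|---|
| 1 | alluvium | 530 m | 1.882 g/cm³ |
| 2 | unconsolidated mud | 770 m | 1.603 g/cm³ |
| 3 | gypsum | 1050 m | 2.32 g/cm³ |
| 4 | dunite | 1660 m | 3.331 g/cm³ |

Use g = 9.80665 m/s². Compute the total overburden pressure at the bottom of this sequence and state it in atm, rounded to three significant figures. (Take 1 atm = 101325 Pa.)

alluvium: 1882 kg/m³ × 9.80665 m/s² × 530 m = 9.782×10^6 Pa = 96.54 atm
unconsolidated mud: 1603 kg/m³ × 9.80665 m/s² × 770 m = 1.210×10^7 Pa = 119.5 atm
gypsum: 2320 kg/m³ × 9.80665 m/s² × 1050 m = 2.389×10^7 Pa = 235.8 atm
dunite: 3331 kg/m³ × 9.80665 m/s² × 1660 m = 5.423×10^7 Pa = 535.2 atm
Total = 96.54 + 119.5 + 235.8 + 535.2 = 986.93 atm

987 atm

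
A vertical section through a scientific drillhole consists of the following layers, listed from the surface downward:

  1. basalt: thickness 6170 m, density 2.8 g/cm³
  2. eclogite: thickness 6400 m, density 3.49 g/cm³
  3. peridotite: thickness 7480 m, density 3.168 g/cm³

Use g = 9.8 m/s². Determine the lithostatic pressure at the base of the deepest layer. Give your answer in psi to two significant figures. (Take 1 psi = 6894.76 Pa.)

basalt: 2800 kg/m³ × 9.8 m/s² × 6170 m = 1.693×10^8 Pa = 24556 psi
eclogite: 3490 kg/m³ × 9.8 m/s² × 6400 m = 2.189×10^8 Pa = 31748 psi
peridotite: 3168 kg/m³ × 9.8 m/s² × 7480 m = 2.322×10^8 Pa = 33682 psi
Total = 24556 + 31748 + 33682 = 89985 psi

90000 psi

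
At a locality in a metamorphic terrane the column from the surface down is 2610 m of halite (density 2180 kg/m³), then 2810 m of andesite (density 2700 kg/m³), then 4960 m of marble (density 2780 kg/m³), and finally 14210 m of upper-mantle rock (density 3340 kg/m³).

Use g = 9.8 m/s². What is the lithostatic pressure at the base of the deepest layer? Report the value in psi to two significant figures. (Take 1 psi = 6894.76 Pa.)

110000 psi

halite: 2180 kg/m³ × 9.8 m/s² × 2610 m = 5.576×10^7 Pa = 8087 psi
andesite: 2700 kg/m³ × 9.8 m/s² × 2810 m = 7.435×10^7 Pa = 10784 psi
marble: 2780 kg/m³ × 9.8 m/s² × 4960 m = 1.351×10^8 Pa = 19599 psi
upper-mantle rock: 3340 kg/m³ × 9.8 m/s² × 14210 m = 4.651×10^8 Pa = 67460 psi
Total = 8087 + 10784 + 19599 + 67460 = 1.0593×10^5 psi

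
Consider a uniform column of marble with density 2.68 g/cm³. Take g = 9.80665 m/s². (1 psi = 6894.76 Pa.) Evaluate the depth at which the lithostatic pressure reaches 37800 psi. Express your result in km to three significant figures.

9.92 km

h = P/(ρg) = 37800 psi / (2680 kg/m³ × 9.80665 m/s²) = 2.606×10^8 Pa / 26282 Pa/m = 9916.4 m
= 9.9164 km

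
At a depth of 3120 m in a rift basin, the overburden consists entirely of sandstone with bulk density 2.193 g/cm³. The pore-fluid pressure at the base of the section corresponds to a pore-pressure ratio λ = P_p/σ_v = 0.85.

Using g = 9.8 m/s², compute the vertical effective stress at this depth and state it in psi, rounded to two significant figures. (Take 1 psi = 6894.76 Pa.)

Overburden (lithostatic) stress σ_v:
sandstone: 2193 kg/m³ × 9.8 m/s² × 3120 m = 6.705×10^7 Pa = 67.05 MPa
Pore pressure P_p = λ·σ_v = 0.85 × 67.05 MPa = 57.00 MPa
Effective stress σ' = σ_v − P_p = 67.05 − 57.00 = 10.058 MPa = 1458.8 psi

1500 psi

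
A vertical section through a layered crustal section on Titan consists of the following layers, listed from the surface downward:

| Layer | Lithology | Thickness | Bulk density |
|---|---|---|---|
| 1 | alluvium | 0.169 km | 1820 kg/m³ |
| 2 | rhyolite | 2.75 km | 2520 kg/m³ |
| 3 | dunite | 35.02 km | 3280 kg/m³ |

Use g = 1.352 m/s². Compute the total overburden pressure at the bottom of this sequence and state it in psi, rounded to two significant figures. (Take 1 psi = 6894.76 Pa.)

alluvium: 1820 kg/m³ × 1.352 m/s² × 169 m = 4.158×10^5 Pa = 60.31 psi
rhyolite: 2520 kg/m³ × 1.352 m/s² × 2750 m = 9.369×10^6 Pa = 1359 psi
dunite: 3280 kg/m³ × 1.352 m/s² × 35020 m = 1.553×10^8 Pa = 22524 psi
Total = 60.31 + 1359 + 22524 = 23943 psi

24000 psi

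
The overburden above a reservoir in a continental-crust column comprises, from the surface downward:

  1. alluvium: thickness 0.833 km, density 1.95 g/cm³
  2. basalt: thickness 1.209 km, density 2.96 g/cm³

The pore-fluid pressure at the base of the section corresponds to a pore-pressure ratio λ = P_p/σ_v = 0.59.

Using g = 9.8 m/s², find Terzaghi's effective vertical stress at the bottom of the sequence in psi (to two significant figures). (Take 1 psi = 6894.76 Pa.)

3000 psi

Overburden (lithostatic) stress σ_v:
alluvium: 1950 kg/m³ × 9.8 m/s² × 833 m = 1.592×10^7 Pa = 15.92 MPa
basalt: 2960 kg/m³ × 9.8 m/s² × 1209 m = 3.507×10^7 Pa = 35.07 MPa
Total = 15.92 + 35.07 = 50.989 MPa
Pore pressure P_p = λ·σ_v = 0.59 × 50.99 MPa = 30.08 MPa
Effective stress σ' = σ_v − P_p = 50.99 − 30.08 = 20.906 MPa = 3032.1 psi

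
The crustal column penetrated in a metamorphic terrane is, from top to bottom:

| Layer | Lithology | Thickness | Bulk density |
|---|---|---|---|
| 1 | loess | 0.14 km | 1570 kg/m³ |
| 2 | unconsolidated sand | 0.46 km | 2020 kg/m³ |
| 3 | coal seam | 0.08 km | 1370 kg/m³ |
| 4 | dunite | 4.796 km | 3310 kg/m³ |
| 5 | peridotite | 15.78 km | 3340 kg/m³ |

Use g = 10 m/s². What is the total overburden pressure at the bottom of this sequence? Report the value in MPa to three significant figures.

loess: 1570 kg/m³ × 10 m/s² × 140 m = 2.198×10^6 Pa = 2.198 MPa
unconsolidated sand: 2020 kg/m³ × 10 m/s² × 460 m = 9.292×10^6 Pa = 9.292 MPa
coal seam: 1370 kg/m³ × 10 m/s² × 80 m = 1.096×10^6 Pa = 1.096 MPa
dunite: 3310 kg/m³ × 10 m/s² × 4796 m = 1.587×10^8 Pa = 158.7 MPa
peridotite: 3340 kg/m³ × 10 m/s² × 15780 m = 5.271×10^8 Pa = 527.1 MPa
Total = 2.198 + 9.292 + 1.096 + 158.7 + 527.1 = 698.39 MPa

698 MPa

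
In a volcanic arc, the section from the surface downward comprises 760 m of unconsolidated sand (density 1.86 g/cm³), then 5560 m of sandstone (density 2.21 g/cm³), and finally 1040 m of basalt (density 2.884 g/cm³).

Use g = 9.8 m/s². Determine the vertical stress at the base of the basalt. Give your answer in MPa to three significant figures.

164 MPa

unconsolidated sand: 1860 kg/m³ × 9.8 m/s² × 760 m = 1.385×10^7 Pa = 13.85 MPa
sandstone: 2210 kg/m³ × 9.8 m/s² × 5560 m = 1.204×10^8 Pa = 120.4 MPa
basalt: 2884 kg/m³ × 9.8 m/s² × 1040 m = 2.939×10^7 Pa = 29.39 MPa
Total = 13.85 + 120.4 + 29.39 = 163.67 MPa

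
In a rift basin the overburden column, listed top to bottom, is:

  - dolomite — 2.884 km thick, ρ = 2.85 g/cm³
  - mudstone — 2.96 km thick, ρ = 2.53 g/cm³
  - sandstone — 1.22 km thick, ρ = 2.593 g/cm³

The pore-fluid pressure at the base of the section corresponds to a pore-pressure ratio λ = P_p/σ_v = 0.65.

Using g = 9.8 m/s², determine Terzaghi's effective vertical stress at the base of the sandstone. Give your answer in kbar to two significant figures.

Overburden (lithostatic) stress σ_v:
dolomite: 2850 kg/m³ × 9.8 m/s² × 2884 m = 8.055×10^7 Pa = 80.55 MPa
mudstone: 2530 kg/m³ × 9.8 m/s² × 2960 m = 7.339×10^7 Pa = 73.39 MPa
sandstone: 2593 kg/m³ × 9.8 m/s² × 1220 m = 3.100×10^7 Pa = 31.00 MPa
Total = 80.55 + 73.39 + 31.00 = 184.94 MPa
Pore pressure P_p = λ·σ_v = 0.65 × 184.9 MPa = 120.2 MPa
Effective stress σ' = σ_v − P_p = 184.9 − 120.2 = 64.730 MPa = 0.64730 kbar

0.65 kbar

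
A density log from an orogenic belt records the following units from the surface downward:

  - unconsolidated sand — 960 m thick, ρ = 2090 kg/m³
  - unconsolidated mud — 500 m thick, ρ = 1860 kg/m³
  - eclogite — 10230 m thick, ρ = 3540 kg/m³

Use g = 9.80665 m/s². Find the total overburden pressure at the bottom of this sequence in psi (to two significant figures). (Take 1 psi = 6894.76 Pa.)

unconsolidated sand: 2090 kg/m³ × 9.80665 m/s² × 960 m = 1.968×10^7 Pa = 2854 psi
unconsolidated mud: 1860 kg/m³ × 9.80665 m/s² × 500 m = 9.120×10^6 Pa = 1323 psi
eclogite: 3540 kg/m³ × 9.80665 m/s² × 10230 m = 3.551×10^8 Pa = 51509 psi
Total = 2854 + 1323 + 51509 = 55685 psi

56000 psi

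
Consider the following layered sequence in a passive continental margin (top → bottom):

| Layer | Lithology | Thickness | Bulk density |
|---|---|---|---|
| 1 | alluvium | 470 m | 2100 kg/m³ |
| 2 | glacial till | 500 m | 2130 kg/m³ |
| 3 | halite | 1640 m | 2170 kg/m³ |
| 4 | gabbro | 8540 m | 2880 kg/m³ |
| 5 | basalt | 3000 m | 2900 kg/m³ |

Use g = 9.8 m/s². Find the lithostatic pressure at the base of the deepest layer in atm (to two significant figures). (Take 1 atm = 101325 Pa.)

3800 atm

alluvium: 2100 kg/m³ × 9.8 m/s² × 470 m = 9.673×10^6 Pa = 95.46 atm
glacial till: 2130 kg/m³ × 9.8 m/s² × 500 m = 1.044×10^7 Pa = 103.0 atm
halite: 2170 kg/m³ × 9.8 m/s² × 1640 m = 3.488×10^7 Pa = 344.2 atm
gabbro: 2880 kg/m³ × 9.8 m/s² × 8540 m = 2.410×10^8 Pa = 2379 atm
basalt: 2900 kg/m³ × 9.8 m/s² × 3000 m = 8.526×10^7 Pa = 841.5 atm
Total = 95.46 + 103.0 + 344.2 + 2379 + 841.5 = 3762.9 atm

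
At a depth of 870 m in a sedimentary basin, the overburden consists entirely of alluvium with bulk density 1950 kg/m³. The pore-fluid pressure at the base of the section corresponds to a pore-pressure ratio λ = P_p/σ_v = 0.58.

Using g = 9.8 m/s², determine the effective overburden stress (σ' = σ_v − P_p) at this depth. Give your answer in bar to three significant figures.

69.8 bar

Overburden (lithostatic) stress σ_v:
alluvium: 1950 kg/m³ × 9.8 m/s² × 870 m = 1.663×10^7 Pa = 16.63 MPa
Pore pressure P_p = λ·σ_v = 0.58 × 16.63 MPa = 9.643 MPa
Effective stress σ' = σ_v − P_p = 16.63 − 9.643 = 6.9828 MPa = 69.828 bar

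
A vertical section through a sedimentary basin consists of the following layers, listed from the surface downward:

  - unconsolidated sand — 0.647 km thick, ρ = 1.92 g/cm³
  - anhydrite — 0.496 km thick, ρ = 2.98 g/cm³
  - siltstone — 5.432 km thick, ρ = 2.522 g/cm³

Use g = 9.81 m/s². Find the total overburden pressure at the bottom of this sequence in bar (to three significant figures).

unconsolidated sand: 1920 kg/m³ × 9.81 m/s² × 647 m = 1.219×10^7 Pa = 121.9 bar
anhydrite: 2980 kg/m³ × 9.81 m/s² × 496 m = 1.450×10^7 Pa = 145.0 bar
siltstone: 2522 kg/m³ × 9.81 m/s² × 5432 m = 1.344×10^8 Pa = 1344 bar
Total = 121.9 + 145.0 + 1344 = 1610.8 bar

1610 bar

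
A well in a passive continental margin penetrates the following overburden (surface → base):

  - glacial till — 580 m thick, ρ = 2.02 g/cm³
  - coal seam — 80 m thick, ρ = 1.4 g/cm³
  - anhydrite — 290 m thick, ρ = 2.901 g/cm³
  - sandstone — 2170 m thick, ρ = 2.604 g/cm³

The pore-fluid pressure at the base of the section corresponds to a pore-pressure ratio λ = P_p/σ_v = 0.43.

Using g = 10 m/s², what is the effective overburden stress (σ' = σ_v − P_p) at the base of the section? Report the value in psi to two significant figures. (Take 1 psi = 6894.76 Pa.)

Overburden (lithostatic) stress σ_v:
glacial till: 2020 kg/m³ × 10 m/s² × 580 m = 1.172×10^7 Pa = 11.72 MPa
coal seam: 1400 kg/m³ × 10 m/s² × 80 m = 1.120×10^6 Pa = 1.120 MPa
anhydrite: 2901 kg/m³ × 10 m/s² × 290 m = 8.413×10^6 Pa = 8.413 MPa
sandstone: 2604 kg/m³ × 10 m/s² × 2170 m = 5.651×10^7 Pa = 56.51 MPa
Total = 11.72 + 1.120 + 8.413 + 56.51 = 77.756 MPa
Pore pressure P_p = λ·σ_v = 0.43 × 77.76 MPa = 33.43 MPa
Effective stress σ' = σ_v − P_p = 77.76 − 33.43 = 44.321 MPa = 6428.2 psi

6400 psi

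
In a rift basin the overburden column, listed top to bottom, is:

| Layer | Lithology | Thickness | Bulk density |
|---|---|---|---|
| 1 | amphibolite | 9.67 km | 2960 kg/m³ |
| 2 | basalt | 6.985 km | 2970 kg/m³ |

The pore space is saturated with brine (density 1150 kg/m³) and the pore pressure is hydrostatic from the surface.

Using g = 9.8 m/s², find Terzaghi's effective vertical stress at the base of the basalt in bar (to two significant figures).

Overburden (lithostatic) stress σ_v:
amphibolite: 2960 kg/m³ × 9.8 m/s² × 9670 m = 2.805×10^8 Pa = 280.5 MPa
basalt: 2970 kg/m³ × 9.8 m/s² × 6985 m = 2.033×10^8 Pa = 203.3 MPa
Total = 280.5 + 203.3 = 483.81 MPa
Pore pressure P_p = 1150 kg/m³ × 9.8 m/s² × 16655 m = 1.877×10^8 Pa = 187.7 MPa
Effective stress σ' = σ_v − P_p = 483.8 − 187.7 = 296.11 MPa = 2961.1 bar

3000 bar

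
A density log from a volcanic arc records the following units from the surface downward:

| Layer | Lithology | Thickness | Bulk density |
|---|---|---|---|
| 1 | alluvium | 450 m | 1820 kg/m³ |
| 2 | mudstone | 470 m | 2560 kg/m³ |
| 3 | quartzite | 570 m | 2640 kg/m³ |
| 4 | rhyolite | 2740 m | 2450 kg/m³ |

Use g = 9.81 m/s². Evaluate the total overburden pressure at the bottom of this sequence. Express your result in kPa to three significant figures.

alluvium: 1820 kg/m³ × 9.81 m/s² × 450 m = 8.034×10^6 Pa = 8034 kPa
mudstone: 2560 kg/m³ × 9.81 m/s² × 470 m = 1.180×10^7 Pa = 11803 kPa
quartzite: 2640 kg/m³ × 9.81 m/s² × 570 m = 1.476×10^7 Pa = 14762 kPa
rhyolite: 2450 kg/m³ × 9.81 m/s² × 2740 m = 6.585×10^7 Pa = 65855 kPa
Total = 8034 + 11803 + 14762 + 65855 = 1.0045×10^5 kPa

100000 kPa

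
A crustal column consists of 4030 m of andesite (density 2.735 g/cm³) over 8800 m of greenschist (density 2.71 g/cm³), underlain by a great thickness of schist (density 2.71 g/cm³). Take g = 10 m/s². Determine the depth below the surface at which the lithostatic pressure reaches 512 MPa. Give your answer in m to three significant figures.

Pressure at base of upper layers: 2735×10×4030 + 2710×10×8800 = 3.487×10^8 Pa = 348.7 MPa
Remaining pressure to be supplied by schist: 5.120×10^8 − 3.487×10^8 = 1.633×10^8 Pa
Additional depth in schist = 1.633×10^8 Pa / (2710 kg/m³ × 10 m/s²) = 6025.8 m
Total depth = 12830 m + 6025.8 m = 18856 m

18900 m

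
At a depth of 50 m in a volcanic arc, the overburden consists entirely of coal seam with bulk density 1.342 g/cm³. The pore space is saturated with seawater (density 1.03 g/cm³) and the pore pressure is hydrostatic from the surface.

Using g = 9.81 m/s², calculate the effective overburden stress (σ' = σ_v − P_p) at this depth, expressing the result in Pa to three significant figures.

Overburden (lithostatic) stress σ_v:
coal seam: 1342 kg/m³ × 9.81 m/s² × 50 m = 6.583×10^5 Pa = 0.6583 MPa
Pore pressure P_p = 1030 kg/m³ × 9.81 m/s² × 50 m = 5.052×10^5 Pa = 0.5052 MPa
Effective stress σ' = σ_v − P_p = 0.6583 − 0.5052 = 0.15304 MPa = 1.5304×10^5 Pa

153000 Pa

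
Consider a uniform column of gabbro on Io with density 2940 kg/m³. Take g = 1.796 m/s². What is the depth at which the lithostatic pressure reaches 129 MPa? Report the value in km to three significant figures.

24.4 km

h = P/(ρg) = 129 MPa / (2940 kg/m³ × 1.796 m/s²) = 1.290×10^8 Pa / 5280.2 Pa/m = 24431 m
= 24.431 km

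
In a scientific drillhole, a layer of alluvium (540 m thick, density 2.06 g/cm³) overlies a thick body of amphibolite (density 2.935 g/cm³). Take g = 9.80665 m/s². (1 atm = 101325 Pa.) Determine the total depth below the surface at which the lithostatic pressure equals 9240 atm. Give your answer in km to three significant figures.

Pressure at base of upper layers: 2060×9.80665×540 = 1.091×10^7 Pa = 107.7 atm
Remaining pressure to be supplied by amphibolite: 9.362×10^8 − 1.091×10^7 = 9.253×10^8 Pa
Additional depth in amphibolite = 9.253×10^8 Pa / (2935 kg/m³ × 9.80665 m/s²) = 32149 m
Total depth = 540 m + 32149 m = 32689 m
= 32.689 km

32.7 km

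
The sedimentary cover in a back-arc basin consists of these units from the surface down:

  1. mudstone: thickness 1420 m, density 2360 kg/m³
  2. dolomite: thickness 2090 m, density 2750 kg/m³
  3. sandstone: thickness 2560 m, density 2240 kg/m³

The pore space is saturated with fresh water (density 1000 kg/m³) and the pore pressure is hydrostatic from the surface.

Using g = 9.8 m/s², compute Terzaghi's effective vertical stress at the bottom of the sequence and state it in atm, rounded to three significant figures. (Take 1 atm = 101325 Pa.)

Overburden (lithostatic) stress σ_v:
mudstone: 2360 kg/m³ × 9.8 m/s² × 1420 m = 3.284×10^7 Pa = 32.84 MPa
dolomite: 2750 kg/m³ × 9.8 m/s² × 2090 m = 5.633×10^7 Pa = 56.33 MPa
sandstone: 2240 kg/m³ × 9.8 m/s² × 2560 m = 5.620×10^7 Pa = 56.20 MPa
Total = 32.84 + 56.33 + 56.20 = 145.36 MPa
Pore pressure P_p = 1000 kg/m³ × 9.8 m/s² × 6070 m = 5.949×10^7 Pa = 59.49 MPa
Effective stress σ' = σ_v − P_p = 145.4 − 59.49 = 85.878 MPa = 847.55 atm

848 atm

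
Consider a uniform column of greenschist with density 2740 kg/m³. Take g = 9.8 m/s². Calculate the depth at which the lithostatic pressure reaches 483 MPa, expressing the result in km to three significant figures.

18.0 km

h = P/(ρg) = 483 MPa / (2740 kg/m³ × 9.8 m/s²) = 4.830×10^8 Pa / 26852 Pa/m = 17987 m
= 17.987 km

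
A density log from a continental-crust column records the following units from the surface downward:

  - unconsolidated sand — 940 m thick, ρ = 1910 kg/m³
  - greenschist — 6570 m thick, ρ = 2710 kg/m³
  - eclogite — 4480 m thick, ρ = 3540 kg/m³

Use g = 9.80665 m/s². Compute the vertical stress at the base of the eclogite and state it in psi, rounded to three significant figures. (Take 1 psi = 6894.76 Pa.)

50400 psi

unconsolidated sand: 1910 kg/m³ × 9.80665 m/s² × 940 m = 1.761×10^7 Pa = 2554 psi
greenschist: 2710 kg/m³ × 9.80665 m/s² × 6570 m = 1.746×10^8 Pa = 25324 psi
eclogite: 3540 kg/m³ × 9.80665 m/s² × 4480 m = 1.555×10^8 Pa = 22557 psi
Total = 2554 + 25324 + 22557 = 50435 psi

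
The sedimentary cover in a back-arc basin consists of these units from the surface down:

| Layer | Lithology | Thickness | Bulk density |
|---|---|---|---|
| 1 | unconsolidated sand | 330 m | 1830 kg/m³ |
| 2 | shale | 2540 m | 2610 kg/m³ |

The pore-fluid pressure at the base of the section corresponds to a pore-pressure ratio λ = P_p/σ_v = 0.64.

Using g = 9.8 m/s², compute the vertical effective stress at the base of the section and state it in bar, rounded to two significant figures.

Overburden (lithostatic) stress σ_v:
unconsolidated sand: 1830 kg/m³ × 9.8 m/s² × 330 m = 5.918×10^6 Pa = 5.918 MPa
shale: 2610 kg/m³ × 9.8 m/s² × 2540 m = 6.497×10^7 Pa = 64.97 MPa
Total = 5.918 + 64.97 = 70.886 MPa
Pore pressure P_p = λ·σ_v = 0.64 × 70.89 MPa = 45.37 MPa
Effective stress σ' = σ_v − P_p = 70.89 − 45.37 = 25.519 MPa = 255.19 bar

260 bar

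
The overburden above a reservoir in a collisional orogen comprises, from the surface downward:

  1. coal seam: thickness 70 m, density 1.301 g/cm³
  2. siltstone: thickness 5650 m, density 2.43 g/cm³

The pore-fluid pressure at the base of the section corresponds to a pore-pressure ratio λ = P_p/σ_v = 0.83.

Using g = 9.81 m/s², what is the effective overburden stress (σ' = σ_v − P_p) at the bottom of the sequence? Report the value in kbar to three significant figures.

Overburden (lithostatic) stress σ_v:
coal seam: 1301 kg/m³ × 9.81 m/s² × 70 m = 8.934×10^5 Pa = 0.8934 MPa
siltstone: 2430 kg/m³ × 9.81 m/s² × 5650 m = 1.347×10^8 Pa = 134.7 MPa
Total = 0.8934 + 134.7 = 135.58 MPa
Pore pressure P_p = λ·σ_v = 0.83 × 135.6 MPa = 112.5 MPa
Effective stress σ' = σ_v − P_p = 135.6 − 112.5 = 23.049 MPa = 0.23049 kbar

0.230 kbar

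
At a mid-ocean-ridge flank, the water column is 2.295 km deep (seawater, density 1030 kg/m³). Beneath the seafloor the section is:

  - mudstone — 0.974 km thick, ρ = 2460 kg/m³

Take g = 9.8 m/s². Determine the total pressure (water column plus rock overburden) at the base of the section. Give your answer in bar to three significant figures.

seawater: 1030 kg/m³ × 9.8 m/s² × 2295 m = 2.317×10^7 Pa = 231.7 bar
mudstone: 2460 kg/m³ × 9.8 m/s² × 974 m = 2.348×10^7 Pa = 234.8 bar
Total = 231.7 + 234.8 = 466.47 bar

466 bar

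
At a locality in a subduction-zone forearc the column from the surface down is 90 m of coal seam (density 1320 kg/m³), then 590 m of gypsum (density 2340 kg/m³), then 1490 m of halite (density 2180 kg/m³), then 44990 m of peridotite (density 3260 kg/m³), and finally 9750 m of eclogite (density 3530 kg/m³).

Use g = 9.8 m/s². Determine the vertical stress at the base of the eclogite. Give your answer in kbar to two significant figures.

coal seam: 1320 kg/m³ × 9.8 m/s² × 90 m = 1.164×10^6 Pa = 0.01164 kbar
gypsum: 2340 kg/m³ × 9.8 m/s² × 590 m = 1.353×10^7 Pa = 0.1353 kbar
halite: 2180 kg/m³ × 9.8 m/s² × 1490 m = 3.183×10^7 Pa = 0.3183 kbar
peridotite: 3260 kg/m³ × 9.8 m/s² × 44990 m = 1.437×10^9 Pa = 14.37 kbar
eclogite: 3530 kg/m³ × 9.8 m/s² × 9750 m = 3.373×10^8 Pa = 3.373 kbar
Total = 0.01164 + 0.1353 + 0.3183 + 14.37 + 3.373 = 18.212 kbar

18 kbar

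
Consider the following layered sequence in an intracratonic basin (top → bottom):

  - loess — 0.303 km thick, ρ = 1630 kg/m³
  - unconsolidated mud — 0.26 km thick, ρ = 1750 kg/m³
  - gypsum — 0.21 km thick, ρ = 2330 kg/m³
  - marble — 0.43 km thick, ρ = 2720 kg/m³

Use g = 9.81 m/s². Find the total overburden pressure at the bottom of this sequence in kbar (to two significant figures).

0.26 kbar

loess: 1630 kg/m³ × 9.81 m/s² × 303 m = 4.845×10^6 Pa = 0.04845 kbar
unconsolidated mud: 1750 kg/m³ × 9.81 m/s² × 260 m = 4.464×10^6 Pa = 0.04464 kbar
gypsum: 2330 kg/m³ × 9.81 m/s² × 210 m = 4.800×10^6 Pa = 0.04800 kbar
marble: 2720 kg/m³ × 9.81 m/s² × 430 m = 1.147×10^7 Pa = 0.1147 kbar
Total = 0.04845 + 0.04464 + 0.04800 + 0.1147 = 0.25582 kbar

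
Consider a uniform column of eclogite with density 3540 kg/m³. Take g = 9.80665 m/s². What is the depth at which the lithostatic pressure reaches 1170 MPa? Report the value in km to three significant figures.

h = P/(ρg) = 1170 MPa / (3540 kg/m³ × 9.80665 m/s²) = 1.170×10^9 Pa / 34716 Pa/m = 33702 m
= 33.702 km

33.7 km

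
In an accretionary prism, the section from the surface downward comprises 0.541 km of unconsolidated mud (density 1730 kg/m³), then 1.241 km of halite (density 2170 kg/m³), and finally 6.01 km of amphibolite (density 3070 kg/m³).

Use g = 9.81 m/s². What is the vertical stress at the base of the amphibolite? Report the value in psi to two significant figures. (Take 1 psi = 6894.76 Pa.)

unconsolidated mud: 1730 kg/m³ × 9.81 m/s² × 541 m = 9.181×10^6 Pa = 1332 psi
halite: 2170 kg/m³ × 9.81 m/s² × 1241 m = 2.642×10^7 Pa = 3832 psi
amphibolite: 3070 kg/m³ × 9.81 m/s² × 6010 m = 1.810×10^8 Pa = 26252 psi
Total = 1332 + 3832 + 26252 = 31415 psi

31000 psi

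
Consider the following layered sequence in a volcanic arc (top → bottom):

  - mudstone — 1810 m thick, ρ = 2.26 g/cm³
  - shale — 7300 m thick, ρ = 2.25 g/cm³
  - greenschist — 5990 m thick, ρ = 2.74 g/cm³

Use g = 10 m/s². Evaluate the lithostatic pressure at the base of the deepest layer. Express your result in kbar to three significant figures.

3.69 kbar

mudstone: 2260 kg/m³ × 10 m/s² × 1810 m = 4.091×10^7 Pa = 0.4091 kbar
shale: 2250 kg/m³ × 10 m/s² × 7300 m = 1.643×10^8 Pa = 1.643 kbar
greenschist: 2740 kg/m³ × 10 m/s² × 5990 m = 1.641×10^8 Pa = 1.641 kbar
Total = 0.4091 + 1.643 + 1.641 = 3.6928 kbar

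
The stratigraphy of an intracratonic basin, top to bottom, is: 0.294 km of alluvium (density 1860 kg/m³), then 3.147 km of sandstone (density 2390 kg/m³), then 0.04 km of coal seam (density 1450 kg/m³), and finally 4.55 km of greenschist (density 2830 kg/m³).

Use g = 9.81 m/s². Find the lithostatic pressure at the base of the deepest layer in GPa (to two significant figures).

alluvium: 1860 kg/m³ × 9.81 m/s² × 294 m = 5.365×10^6 Pa = 5.365×10^-3 GPa
sandstone: 2390 kg/m³ × 9.81 m/s² × 3147 m = 7.378×10^7 Pa = 0.07378 GPa
coal seam: 1450 kg/m³ × 9.81 m/s² × 40 m = 5.690×10^5 Pa = 5.690×10^-4 GPa
greenschist: 2830 kg/m³ × 9.81 m/s² × 4550 m = 1.263×10^8 Pa = 0.1263 GPa
Total = 5.365×10^-3 + 0.07378 + 5.690×10^-4 + 0.1263 = 0.20604 GPa

0.21 GPa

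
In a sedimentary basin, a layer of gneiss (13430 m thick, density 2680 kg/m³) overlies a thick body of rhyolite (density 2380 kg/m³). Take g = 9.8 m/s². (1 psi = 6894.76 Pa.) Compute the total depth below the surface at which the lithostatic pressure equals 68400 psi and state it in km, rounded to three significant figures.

Pressure at base of upper layers: 2680×9.8×13430 = 3.527×10^8 Pa = 51159 psi
Remaining pressure to be supplied by rhyolite: 4.716×10^8 − 3.527×10^8 = 1.189×10^8 Pa
Additional depth in rhyolite = 1.189×10^8 Pa / (2380 kg/m³ × 9.8 m/s²) = 5096.7 m
Total depth = 13430 m + 5096.7 m = 18527 m
= 18.527 km

18.5 km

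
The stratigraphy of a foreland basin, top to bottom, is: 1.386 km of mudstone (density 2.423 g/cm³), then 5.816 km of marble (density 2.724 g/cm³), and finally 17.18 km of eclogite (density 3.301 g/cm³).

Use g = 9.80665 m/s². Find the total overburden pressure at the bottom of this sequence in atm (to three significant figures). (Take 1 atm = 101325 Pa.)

mudstone: 2423 kg/m³ × 9.80665 m/s² × 1386 m = 3.293×10^7 Pa = 325.0 atm
marble: 2724 kg/m³ × 9.80665 m/s² × 5816 m = 1.554×10^8 Pa = 1533 atm
eclogite: 3301 kg/m³ × 9.80665 m/s² × 17180 m = 5.561×10^8 Pa = 5489 atm
Total = 325.0 + 1533 + 5489 = 7347.1 atm

7350 atm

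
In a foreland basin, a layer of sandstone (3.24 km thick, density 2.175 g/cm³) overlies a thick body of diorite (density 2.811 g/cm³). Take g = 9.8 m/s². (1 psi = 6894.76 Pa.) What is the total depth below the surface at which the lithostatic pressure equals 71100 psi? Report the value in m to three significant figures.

Pressure at base of upper layers: 2175×9.8×3240 = 6.906×10^7 Pa = 10016 psi
Remaining pressure to be supplied by diorite: 4.902×10^8 − 6.906×10^7 = 4.212×10^8 Pa
Additional depth in diorite = 4.212×10^8 Pa / (2811 kg/m³ × 9.8 m/s²) = 15288 m
Total depth = 3240 m + 15288 m = 18528 m

18500 m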